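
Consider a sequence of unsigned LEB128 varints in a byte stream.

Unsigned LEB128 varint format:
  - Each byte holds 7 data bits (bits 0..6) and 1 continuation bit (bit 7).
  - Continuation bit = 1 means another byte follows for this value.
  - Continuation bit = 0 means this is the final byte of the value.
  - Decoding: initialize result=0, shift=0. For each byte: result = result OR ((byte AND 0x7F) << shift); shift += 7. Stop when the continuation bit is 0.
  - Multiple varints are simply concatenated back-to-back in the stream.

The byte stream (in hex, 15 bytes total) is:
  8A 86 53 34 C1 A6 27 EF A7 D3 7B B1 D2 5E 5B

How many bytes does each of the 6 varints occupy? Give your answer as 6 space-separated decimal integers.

  byte[0]=0x8A cont=1 payload=0x0A=10: acc |= 10<<0 -> acc=10 shift=7
  byte[1]=0x86 cont=1 payload=0x06=6: acc |= 6<<7 -> acc=778 shift=14
  byte[2]=0x53 cont=0 payload=0x53=83: acc |= 83<<14 -> acc=1360650 shift=21 [end]
Varint 1: bytes[0:3] = 8A 86 53 -> value 1360650 (3 byte(s))
  byte[3]=0x34 cont=0 payload=0x34=52: acc |= 52<<0 -> acc=52 shift=7 [end]
Varint 2: bytes[3:4] = 34 -> value 52 (1 byte(s))
  byte[4]=0xC1 cont=1 payload=0x41=65: acc |= 65<<0 -> acc=65 shift=7
  byte[5]=0xA6 cont=1 payload=0x26=38: acc |= 38<<7 -> acc=4929 shift=14
  byte[6]=0x27 cont=0 payload=0x27=39: acc |= 39<<14 -> acc=643905 shift=21 [end]
Varint 3: bytes[4:7] = C1 A6 27 -> value 643905 (3 byte(s))
  byte[7]=0xEF cont=1 payload=0x6F=111: acc |= 111<<0 -> acc=111 shift=7
  byte[8]=0xA7 cont=1 payload=0x27=39: acc |= 39<<7 -> acc=5103 shift=14
  byte[9]=0xD3 cont=1 payload=0x53=83: acc |= 83<<14 -> acc=1364975 shift=21
  byte[10]=0x7B cont=0 payload=0x7B=123: acc |= 123<<21 -> acc=259314671 shift=28 [end]
Varint 4: bytes[7:11] = EF A7 D3 7B -> value 259314671 (4 byte(s))
  byte[11]=0xB1 cont=1 payload=0x31=49: acc |= 49<<0 -> acc=49 shift=7
  byte[12]=0xD2 cont=1 payload=0x52=82: acc |= 82<<7 -> acc=10545 shift=14
  byte[13]=0x5E cont=0 payload=0x5E=94: acc |= 94<<14 -> acc=1550641 shift=21 [end]
Varint 5: bytes[11:14] = B1 D2 5E -> value 1550641 (3 byte(s))
  byte[14]=0x5B cont=0 payload=0x5B=91: acc |= 91<<0 -> acc=91 shift=7 [end]
Varint 6: bytes[14:15] = 5B -> value 91 (1 byte(s))

Answer: 3 1 3 4 3 1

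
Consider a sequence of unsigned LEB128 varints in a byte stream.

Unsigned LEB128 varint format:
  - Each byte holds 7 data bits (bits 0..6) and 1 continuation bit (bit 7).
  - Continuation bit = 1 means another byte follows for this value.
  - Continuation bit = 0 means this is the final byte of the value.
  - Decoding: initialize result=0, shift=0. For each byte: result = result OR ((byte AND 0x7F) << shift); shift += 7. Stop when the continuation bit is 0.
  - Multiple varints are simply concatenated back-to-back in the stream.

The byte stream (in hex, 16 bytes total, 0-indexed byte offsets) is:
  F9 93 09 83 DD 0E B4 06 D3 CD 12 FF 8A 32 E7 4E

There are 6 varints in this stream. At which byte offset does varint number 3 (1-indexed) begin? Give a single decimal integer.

  byte[0]=0xF9 cont=1 payload=0x79=121: acc |= 121<<0 -> acc=121 shift=7
  byte[1]=0x93 cont=1 payload=0x13=19: acc |= 19<<7 -> acc=2553 shift=14
  byte[2]=0x09 cont=0 payload=0x09=9: acc |= 9<<14 -> acc=150009 shift=21 [end]
Varint 1: bytes[0:3] = F9 93 09 -> value 150009 (3 byte(s))
  byte[3]=0x83 cont=1 payload=0x03=3: acc |= 3<<0 -> acc=3 shift=7
  byte[4]=0xDD cont=1 payload=0x5D=93: acc |= 93<<7 -> acc=11907 shift=14
  byte[5]=0x0E cont=0 payload=0x0E=14: acc |= 14<<14 -> acc=241283 shift=21 [end]
Varint 2: bytes[3:6] = 83 DD 0E -> value 241283 (3 byte(s))
  byte[6]=0xB4 cont=1 payload=0x34=52: acc |= 52<<0 -> acc=52 shift=7
  byte[7]=0x06 cont=0 payload=0x06=6: acc |= 6<<7 -> acc=820 shift=14 [end]
Varint 3: bytes[6:8] = B4 06 -> value 820 (2 byte(s))
  byte[8]=0xD3 cont=1 payload=0x53=83: acc |= 83<<0 -> acc=83 shift=7
  byte[9]=0xCD cont=1 payload=0x4D=77: acc |= 77<<7 -> acc=9939 shift=14
  byte[10]=0x12 cont=0 payload=0x12=18: acc |= 18<<14 -> acc=304851 shift=21 [end]
Varint 4: bytes[8:11] = D3 CD 12 -> value 304851 (3 byte(s))
  byte[11]=0xFF cont=1 payload=0x7F=127: acc |= 127<<0 -> acc=127 shift=7
  byte[12]=0x8A cont=1 payload=0x0A=10: acc |= 10<<7 -> acc=1407 shift=14
  byte[13]=0x32 cont=0 payload=0x32=50: acc |= 50<<14 -> acc=820607 shift=21 [end]
Varint 5: bytes[11:14] = FF 8A 32 -> value 820607 (3 byte(s))
  byte[14]=0xE7 cont=1 payload=0x67=103: acc |= 103<<0 -> acc=103 shift=7
  byte[15]=0x4E cont=0 payload=0x4E=78: acc |= 78<<7 -> acc=10087 shift=14 [end]
Varint 6: bytes[14:16] = E7 4E -> value 10087 (2 byte(s))

Answer: 6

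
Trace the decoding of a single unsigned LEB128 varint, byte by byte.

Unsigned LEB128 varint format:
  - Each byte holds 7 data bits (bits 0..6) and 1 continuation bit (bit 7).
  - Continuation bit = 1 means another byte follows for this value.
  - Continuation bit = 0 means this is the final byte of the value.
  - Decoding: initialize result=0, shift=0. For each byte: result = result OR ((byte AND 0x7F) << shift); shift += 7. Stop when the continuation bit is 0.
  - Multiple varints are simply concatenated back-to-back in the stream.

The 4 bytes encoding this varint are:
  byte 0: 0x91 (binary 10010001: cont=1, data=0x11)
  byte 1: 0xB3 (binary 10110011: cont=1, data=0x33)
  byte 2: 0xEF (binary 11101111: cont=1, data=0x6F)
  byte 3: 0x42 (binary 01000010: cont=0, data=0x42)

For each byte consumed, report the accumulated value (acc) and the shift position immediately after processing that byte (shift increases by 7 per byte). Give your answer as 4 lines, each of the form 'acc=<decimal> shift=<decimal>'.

byte 0=0x91: payload=0x11=17, contrib = 17<<0 = 17; acc -> 17, shift -> 7
byte 1=0xB3: payload=0x33=51, contrib = 51<<7 = 6528; acc -> 6545, shift -> 14
byte 2=0xEF: payload=0x6F=111, contrib = 111<<14 = 1818624; acc -> 1825169, shift -> 21
byte 3=0x42: payload=0x42=66, contrib = 66<<21 = 138412032; acc -> 140237201, shift -> 28

Answer: acc=17 shift=7
acc=6545 shift=14
acc=1825169 shift=21
acc=140237201 shift=28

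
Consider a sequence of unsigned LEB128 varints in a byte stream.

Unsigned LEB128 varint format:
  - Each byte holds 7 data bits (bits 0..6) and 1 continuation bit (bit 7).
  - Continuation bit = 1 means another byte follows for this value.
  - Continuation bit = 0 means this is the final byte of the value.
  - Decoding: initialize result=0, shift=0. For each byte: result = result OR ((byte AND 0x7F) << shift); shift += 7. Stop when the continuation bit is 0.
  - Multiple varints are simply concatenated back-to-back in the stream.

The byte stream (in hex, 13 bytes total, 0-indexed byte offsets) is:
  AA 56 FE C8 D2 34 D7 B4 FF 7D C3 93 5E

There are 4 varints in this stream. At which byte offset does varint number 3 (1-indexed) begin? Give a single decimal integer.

Answer: 6

Derivation:
  byte[0]=0xAA cont=1 payload=0x2A=42: acc |= 42<<0 -> acc=42 shift=7
  byte[1]=0x56 cont=0 payload=0x56=86: acc |= 86<<7 -> acc=11050 shift=14 [end]
Varint 1: bytes[0:2] = AA 56 -> value 11050 (2 byte(s))
  byte[2]=0xFE cont=1 payload=0x7E=126: acc |= 126<<0 -> acc=126 shift=7
  byte[3]=0xC8 cont=1 payload=0x48=72: acc |= 72<<7 -> acc=9342 shift=14
  byte[4]=0xD2 cont=1 payload=0x52=82: acc |= 82<<14 -> acc=1352830 shift=21
  byte[5]=0x34 cont=0 payload=0x34=52: acc |= 52<<21 -> acc=110404734 shift=28 [end]
Varint 2: bytes[2:6] = FE C8 D2 34 -> value 110404734 (4 byte(s))
  byte[6]=0xD7 cont=1 payload=0x57=87: acc |= 87<<0 -> acc=87 shift=7
  byte[7]=0xB4 cont=1 payload=0x34=52: acc |= 52<<7 -> acc=6743 shift=14
  byte[8]=0xFF cont=1 payload=0x7F=127: acc |= 127<<14 -> acc=2087511 shift=21
  byte[9]=0x7D cont=0 payload=0x7D=125: acc |= 125<<21 -> acc=264231511 shift=28 [end]
Varint 3: bytes[6:10] = D7 B4 FF 7D -> value 264231511 (4 byte(s))
  byte[10]=0xC3 cont=1 payload=0x43=67: acc |= 67<<0 -> acc=67 shift=7
  byte[11]=0x93 cont=1 payload=0x13=19: acc |= 19<<7 -> acc=2499 shift=14
  byte[12]=0x5E cont=0 payload=0x5E=94: acc |= 94<<14 -> acc=1542595 shift=21 [end]
Varint 4: bytes[10:13] = C3 93 5E -> value 1542595 (3 byte(s))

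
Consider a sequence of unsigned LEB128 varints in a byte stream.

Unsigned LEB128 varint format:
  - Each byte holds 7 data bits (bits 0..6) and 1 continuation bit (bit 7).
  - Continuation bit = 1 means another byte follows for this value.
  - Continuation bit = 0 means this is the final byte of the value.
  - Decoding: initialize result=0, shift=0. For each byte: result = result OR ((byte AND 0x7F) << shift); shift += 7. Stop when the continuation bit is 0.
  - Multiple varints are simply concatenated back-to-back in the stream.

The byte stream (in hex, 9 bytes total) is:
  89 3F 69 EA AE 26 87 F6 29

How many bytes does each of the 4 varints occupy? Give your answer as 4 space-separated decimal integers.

Answer: 2 1 3 3

Derivation:
  byte[0]=0x89 cont=1 payload=0x09=9: acc |= 9<<0 -> acc=9 shift=7
  byte[1]=0x3F cont=0 payload=0x3F=63: acc |= 63<<7 -> acc=8073 shift=14 [end]
Varint 1: bytes[0:2] = 89 3F -> value 8073 (2 byte(s))
  byte[2]=0x69 cont=0 payload=0x69=105: acc |= 105<<0 -> acc=105 shift=7 [end]
Varint 2: bytes[2:3] = 69 -> value 105 (1 byte(s))
  byte[3]=0xEA cont=1 payload=0x6A=106: acc |= 106<<0 -> acc=106 shift=7
  byte[4]=0xAE cont=1 payload=0x2E=46: acc |= 46<<7 -> acc=5994 shift=14
  byte[5]=0x26 cont=0 payload=0x26=38: acc |= 38<<14 -> acc=628586 shift=21 [end]
Varint 3: bytes[3:6] = EA AE 26 -> value 628586 (3 byte(s))
  byte[6]=0x87 cont=1 payload=0x07=7: acc |= 7<<0 -> acc=7 shift=7
  byte[7]=0xF6 cont=1 payload=0x76=118: acc |= 118<<7 -> acc=15111 shift=14
  byte[8]=0x29 cont=0 payload=0x29=41: acc |= 41<<14 -> acc=686855 shift=21 [end]
Varint 4: bytes[6:9] = 87 F6 29 -> value 686855 (3 byte(s))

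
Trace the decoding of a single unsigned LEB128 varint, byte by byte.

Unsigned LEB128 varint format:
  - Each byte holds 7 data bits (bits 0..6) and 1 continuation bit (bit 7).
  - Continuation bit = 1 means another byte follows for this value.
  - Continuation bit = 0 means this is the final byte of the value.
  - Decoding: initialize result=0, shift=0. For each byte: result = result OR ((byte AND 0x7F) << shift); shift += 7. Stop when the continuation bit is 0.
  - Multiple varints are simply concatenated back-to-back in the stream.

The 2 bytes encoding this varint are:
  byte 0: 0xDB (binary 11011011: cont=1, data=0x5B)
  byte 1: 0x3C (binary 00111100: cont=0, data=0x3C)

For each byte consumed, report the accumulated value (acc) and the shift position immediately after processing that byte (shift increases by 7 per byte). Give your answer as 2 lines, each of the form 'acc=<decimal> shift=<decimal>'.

byte 0=0xDB: payload=0x5B=91, contrib = 91<<0 = 91; acc -> 91, shift -> 7
byte 1=0x3C: payload=0x3C=60, contrib = 60<<7 = 7680; acc -> 7771, shift -> 14

Answer: acc=91 shift=7
acc=7771 shift=14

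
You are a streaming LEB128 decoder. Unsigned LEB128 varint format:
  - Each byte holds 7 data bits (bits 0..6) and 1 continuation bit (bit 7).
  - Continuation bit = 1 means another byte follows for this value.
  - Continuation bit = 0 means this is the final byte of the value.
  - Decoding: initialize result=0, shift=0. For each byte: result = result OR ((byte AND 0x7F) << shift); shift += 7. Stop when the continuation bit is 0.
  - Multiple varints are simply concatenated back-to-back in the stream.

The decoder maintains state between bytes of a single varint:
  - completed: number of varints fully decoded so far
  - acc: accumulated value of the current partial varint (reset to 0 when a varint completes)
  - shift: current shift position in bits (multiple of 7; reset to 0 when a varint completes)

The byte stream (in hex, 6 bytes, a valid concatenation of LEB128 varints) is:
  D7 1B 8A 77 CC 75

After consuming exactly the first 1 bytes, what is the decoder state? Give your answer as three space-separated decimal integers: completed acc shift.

Answer: 0 87 7

Derivation:
byte[0]=0xD7 cont=1 payload=0x57: acc |= 87<<0 -> completed=0 acc=87 shift=7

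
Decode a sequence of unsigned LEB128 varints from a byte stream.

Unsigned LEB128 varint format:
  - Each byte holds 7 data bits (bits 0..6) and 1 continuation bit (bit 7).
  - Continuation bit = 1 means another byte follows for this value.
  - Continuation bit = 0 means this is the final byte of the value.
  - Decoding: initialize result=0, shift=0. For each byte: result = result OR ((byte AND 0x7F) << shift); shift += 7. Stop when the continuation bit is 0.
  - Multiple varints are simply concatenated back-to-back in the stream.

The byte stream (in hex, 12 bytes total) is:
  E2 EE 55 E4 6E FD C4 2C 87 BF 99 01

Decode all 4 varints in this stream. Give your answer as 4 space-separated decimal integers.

  byte[0]=0xE2 cont=1 payload=0x62=98: acc |= 98<<0 -> acc=98 shift=7
  byte[1]=0xEE cont=1 payload=0x6E=110: acc |= 110<<7 -> acc=14178 shift=14
  byte[2]=0x55 cont=0 payload=0x55=85: acc |= 85<<14 -> acc=1406818 shift=21 [end]
Varint 1: bytes[0:3] = E2 EE 55 -> value 1406818 (3 byte(s))
  byte[3]=0xE4 cont=1 payload=0x64=100: acc |= 100<<0 -> acc=100 shift=7
  byte[4]=0x6E cont=0 payload=0x6E=110: acc |= 110<<7 -> acc=14180 shift=14 [end]
Varint 2: bytes[3:5] = E4 6E -> value 14180 (2 byte(s))
  byte[5]=0xFD cont=1 payload=0x7D=125: acc |= 125<<0 -> acc=125 shift=7
  byte[6]=0xC4 cont=1 payload=0x44=68: acc |= 68<<7 -> acc=8829 shift=14
  byte[7]=0x2C cont=0 payload=0x2C=44: acc |= 44<<14 -> acc=729725 shift=21 [end]
Varint 3: bytes[5:8] = FD C4 2C -> value 729725 (3 byte(s))
  byte[8]=0x87 cont=1 payload=0x07=7: acc |= 7<<0 -> acc=7 shift=7
  byte[9]=0xBF cont=1 payload=0x3F=63: acc |= 63<<7 -> acc=8071 shift=14
  byte[10]=0x99 cont=1 payload=0x19=25: acc |= 25<<14 -> acc=417671 shift=21
  byte[11]=0x01 cont=0 payload=0x01=1: acc |= 1<<21 -> acc=2514823 shift=28 [end]
Varint 4: bytes[8:12] = 87 BF 99 01 -> value 2514823 (4 byte(s))

Answer: 1406818 14180 729725 2514823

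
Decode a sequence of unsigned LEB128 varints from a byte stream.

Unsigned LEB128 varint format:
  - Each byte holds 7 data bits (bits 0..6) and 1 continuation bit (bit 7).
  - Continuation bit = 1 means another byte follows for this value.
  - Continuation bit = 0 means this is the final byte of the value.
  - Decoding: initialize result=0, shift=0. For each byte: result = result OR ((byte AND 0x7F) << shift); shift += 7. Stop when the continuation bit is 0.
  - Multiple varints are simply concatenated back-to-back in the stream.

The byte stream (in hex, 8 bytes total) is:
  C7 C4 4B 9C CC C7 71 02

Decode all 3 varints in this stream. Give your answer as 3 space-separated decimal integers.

  byte[0]=0xC7 cont=1 payload=0x47=71: acc |= 71<<0 -> acc=71 shift=7
  byte[1]=0xC4 cont=1 payload=0x44=68: acc |= 68<<7 -> acc=8775 shift=14
  byte[2]=0x4B cont=0 payload=0x4B=75: acc |= 75<<14 -> acc=1237575 shift=21 [end]
Varint 1: bytes[0:3] = C7 C4 4B -> value 1237575 (3 byte(s))
  byte[3]=0x9C cont=1 payload=0x1C=28: acc |= 28<<0 -> acc=28 shift=7
  byte[4]=0xCC cont=1 payload=0x4C=76: acc |= 76<<7 -> acc=9756 shift=14
  byte[5]=0xC7 cont=1 payload=0x47=71: acc |= 71<<14 -> acc=1173020 shift=21
  byte[6]=0x71 cont=0 payload=0x71=113: acc |= 113<<21 -> acc=238151196 shift=28 [end]
Varint 2: bytes[3:7] = 9C CC C7 71 -> value 238151196 (4 byte(s))
  byte[7]=0x02 cont=0 payload=0x02=2: acc |= 2<<0 -> acc=2 shift=7 [end]
Varint 3: bytes[7:8] = 02 -> value 2 (1 byte(s))

Answer: 1237575 238151196 2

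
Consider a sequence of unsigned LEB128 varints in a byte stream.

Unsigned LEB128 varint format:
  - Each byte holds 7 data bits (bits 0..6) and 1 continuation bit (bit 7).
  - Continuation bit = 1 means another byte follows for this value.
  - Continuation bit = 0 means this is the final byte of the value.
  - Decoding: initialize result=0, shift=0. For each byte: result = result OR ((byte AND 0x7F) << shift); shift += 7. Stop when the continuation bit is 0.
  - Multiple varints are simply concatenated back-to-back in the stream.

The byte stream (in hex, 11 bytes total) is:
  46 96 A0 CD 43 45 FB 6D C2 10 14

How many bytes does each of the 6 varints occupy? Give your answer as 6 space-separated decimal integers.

  byte[0]=0x46 cont=0 payload=0x46=70: acc |= 70<<0 -> acc=70 shift=7 [end]
Varint 1: bytes[0:1] = 46 -> value 70 (1 byte(s))
  byte[1]=0x96 cont=1 payload=0x16=22: acc |= 22<<0 -> acc=22 shift=7
  byte[2]=0xA0 cont=1 payload=0x20=32: acc |= 32<<7 -> acc=4118 shift=14
  byte[3]=0xCD cont=1 payload=0x4D=77: acc |= 77<<14 -> acc=1265686 shift=21
  byte[4]=0x43 cont=0 payload=0x43=67: acc |= 67<<21 -> acc=141774870 shift=28 [end]
Varint 2: bytes[1:5] = 96 A0 CD 43 -> value 141774870 (4 byte(s))
  byte[5]=0x45 cont=0 payload=0x45=69: acc |= 69<<0 -> acc=69 shift=7 [end]
Varint 3: bytes[5:6] = 45 -> value 69 (1 byte(s))
  byte[6]=0xFB cont=1 payload=0x7B=123: acc |= 123<<0 -> acc=123 shift=7
  byte[7]=0x6D cont=0 payload=0x6D=109: acc |= 109<<7 -> acc=14075 shift=14 [end]
Varint 4: bytes[6:8] = FB 6D -> value 14075 (2 byte(s))
  byte[8]=0xC2 cont=1 payload=0x42=66: acc |= 66<<0 -> acc=66 shift=7
  byte[9]=0x10 cont=0 payload=0x10=16: acc |= 16<<7 -> acc=2114 shift=14 [end]
Varint 5: bytes[8:10] = C2 10 -> value 2114 (2 byte(s))
  byte[10]=0x14 cont=0 payload=0x14=20: acc |= 20<<0 -> acc=20 shift=7 [end]
Varint 6: bytes[10:11] = 14 -> value 20 (1 byte(s))

Answer: 1 4 1 2 2 1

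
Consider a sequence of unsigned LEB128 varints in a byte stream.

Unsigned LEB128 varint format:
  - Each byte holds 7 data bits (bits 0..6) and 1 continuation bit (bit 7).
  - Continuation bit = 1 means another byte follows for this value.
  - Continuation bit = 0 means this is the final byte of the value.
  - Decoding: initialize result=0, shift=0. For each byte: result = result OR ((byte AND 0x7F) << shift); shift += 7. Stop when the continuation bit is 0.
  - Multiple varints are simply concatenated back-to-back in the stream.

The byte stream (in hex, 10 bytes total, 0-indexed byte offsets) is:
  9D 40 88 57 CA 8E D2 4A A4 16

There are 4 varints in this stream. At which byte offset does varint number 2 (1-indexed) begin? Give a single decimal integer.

  byte[0]=0x9D cont=1 payload=0x1D=29: acc |= 29<<0 -> acc=29 shift=7
  byte[1]=0x40 cont=0 payload=0x40=64: acc |= 64<<7 -> acc=8221 shift=14 [end]
Varint 1: bytes[0:2] = 9D 40 -> value 8221 (2 byte(s))
  byte[2]=0x88 cont=1 payload=0x08=8: acc |= 8<<0 -> acc=8 shift=7
  byte[3]=0x57 cont=0 payload=0x57=87: acc |= 87<<7 -> acc=11144 shift=14 [end]
Varint 2: bytes[2:4] = 88 57 -> value 11144 (2 byte(s))
  byte[4]=0xCA cont=1 payload=0x4A=74: acc |= 74<<0 -> acc=74 shift=7
  byte[5]=0x8E cont=1 payload=0x0E=14: acc |= 14<<7 -> acc=1866 shift=14
  byte[6]=0xD2 cont=1 payload=0x52=82: acc |= 82<<14 -> acc=1345354 shift=21
  byte[7]=0x4A cont=0 payload=0x4A=74: acc |= 74<<21 -> acc=156534602 shift=28 [end]
Varint 3: bytes[4:8] = CA 8E D2 4A -> value 156534602 (4 byte(s))
  byte[8]=0xA4 cont=1 payload=0x24=36: acc |= 36<<0 -> acc=36 shift=7
  byte[9]=0x16 cont=0 payload=0x16=22: acc |= 22<<7 -> acc=2852 shift=14 [end]
Varint 4: bytes[8:10] = A4 16 -> value 2852 (2 byte(s))

Answer: 2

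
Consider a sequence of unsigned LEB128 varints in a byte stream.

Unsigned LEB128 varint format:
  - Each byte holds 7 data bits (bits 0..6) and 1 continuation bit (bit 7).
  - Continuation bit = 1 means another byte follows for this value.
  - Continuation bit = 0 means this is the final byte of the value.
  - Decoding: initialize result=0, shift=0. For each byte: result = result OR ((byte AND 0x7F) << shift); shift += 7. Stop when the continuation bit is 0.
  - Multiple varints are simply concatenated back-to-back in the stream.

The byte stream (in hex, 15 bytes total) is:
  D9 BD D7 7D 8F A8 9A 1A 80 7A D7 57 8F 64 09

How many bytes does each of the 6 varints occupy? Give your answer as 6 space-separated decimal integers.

  byte[0]=0xD9 cont=1 payload=0x59=89: acc |= 89<<0 -> acc=89 shift=7
  byte[1]=0xBD cont=1 payload=0x3D=61: acc |= 61<<7 -> acc=7897 shift=14
  byte[2]=0xD7 cont=1 payload=0x57=87: acc |= 87<<14 -> acc=1433305 shift=21
  byte[3]=0x7D cont=0 payload=0x7D=125: acc |= 125<<21 -> acc=263577305 shift=28 [end]
Varint 1: bytes[0:4] = D9 BD D7 7D -> value 263577305 (4 byte(s))
  byte[4]=0x8F cont=1 payload=0x0F=15: acc |= 15<<0 -> acc=15 shift=7
  byte[5]=0xA8 cont=1 payload=0x28=40: acc |= 40<<7 -> acc=5135 shift=14
  byte[6]=0x9A cont=1 payload=0x1A=26: acc |= 26<<14 -> acc=431119 shift=21
  byte[7]=0x1A cont=0 payload=0x1A=26: acc |= 26<<21 -> acc=54957071 shift=28 [end]
Varint 2: bytes[4:8] = 8F A8 9A 1A -> value 54957071 (4 byte(s))
  byte[8]=0x80 cont=1 payload=0x00=0: acc |= 0<<0 -> acc=0 shift=7
  byte[9]=0x7A cont=0 payload=0x7A=122: acc |= 122<<7 -> acc=15616 shift=14 [end]
Varint 3: bytes[8:10] = 80 7A -> value 15616 (2 byte(s))
  byte[10]=0xD7 cont=1 payload=0x57=87: acc |= 87<<0 -> acc=87 shift=7
  byte[11]=0x57 cont=0 payload=0x57=87: acc |= 87<<7 -> acc=11223 shift=14 [end]
Varint 4: bytes[10:12] = D7 57 -> value 11223 (2 byte(s))
  byte[12]=0x8F cont=1 payload=0x0F=15: acc |= 15<<0 -> acc=15 shift=7
  byte[13]=0x64 cont=0 payload=0x64=100: acc |= 100<<7 -> acc=12815 shift=14 [end]
Varint 5: bytes[12:14] = 8F 64 -> value 12815 (2 byte(s))
  byte[14]=0x09 cont=0 payload=0x09=9: acc |= 9<<0 -> acc=9 shift=7 [end]
Varint 6: bytes[14:15] = 09 -> value 9 (1 byte(s))

Answer: 4 4 2 2 2 1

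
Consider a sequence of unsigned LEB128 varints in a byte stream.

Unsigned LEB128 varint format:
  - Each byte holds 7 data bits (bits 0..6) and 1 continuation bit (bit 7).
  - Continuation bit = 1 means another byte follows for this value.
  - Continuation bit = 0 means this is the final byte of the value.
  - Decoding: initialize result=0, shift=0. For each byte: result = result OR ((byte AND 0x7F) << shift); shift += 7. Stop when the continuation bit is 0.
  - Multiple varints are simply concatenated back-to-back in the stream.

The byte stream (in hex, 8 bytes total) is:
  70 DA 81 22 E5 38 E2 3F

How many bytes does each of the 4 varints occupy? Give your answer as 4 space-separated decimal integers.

  byte[0]=0x70 cont=0 payload=0x70=112: acc |= 112<<0 -> acc=112 shift=7 [end]
Varint 1: bytes[0:1] = 70 -> value 112 (1 byte(s))
  byte[1]=0xDA cont=1 payload=0x5A=90: acc |= 90<<0 -> acc=90 shift=7
  byte[2]=0x81 cont=1 payload=0x01=1: acc |= 1<<7 -> acc=218 shift=14
  byte[3]=0x22 cont=0 payload=0x22=34: acc |= 34<<14 -> acc=557274 shift=21 [end]
Varint 2: bytes[1:4] = DA 81 22 -> value 557274 (3 byte(s))
  byte[4]=0xE5 cont=1 payload=0x65=101: acc |= 101<<0 -> acc=101 shift=7
  byte[5]=0x38 cont=0 payload=0x38=56: acc |= 56<<7 -> acc=7269 shift=14 [end]
Varint 3: bytes[4:6] = E5 38 -> value 7269 (2 byte(s))
  byte[6]=0xE2 cont=1 payload=0x62=98: acc |= 98<<0 -> acc=98 shift=7
  byte[7]=0x3F cont=0 payload=0x3F=63: acc |= 63<<7 -> acc=8162 shift=14 [end]
Varint 4: bytes[6:8] = E2 3F -> value 8162 (2 byte(s))

Answer: 1 3 2 2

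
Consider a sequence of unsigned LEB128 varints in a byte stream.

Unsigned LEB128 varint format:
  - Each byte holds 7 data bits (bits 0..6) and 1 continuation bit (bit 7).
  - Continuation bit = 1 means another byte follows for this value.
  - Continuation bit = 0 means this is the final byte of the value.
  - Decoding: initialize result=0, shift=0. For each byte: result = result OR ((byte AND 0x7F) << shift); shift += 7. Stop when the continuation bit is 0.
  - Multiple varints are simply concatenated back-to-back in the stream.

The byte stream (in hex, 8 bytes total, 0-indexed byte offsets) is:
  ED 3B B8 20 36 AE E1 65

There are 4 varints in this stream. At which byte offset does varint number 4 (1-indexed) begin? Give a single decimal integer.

Answer: 5

Derivation:
  byte[0]=0xED cont=1 payload=0x6D=109: acc |= 109<<0 -> acc=109 shift=7
  byte[1]=0x3B cont=0 payload=0x3B=59: acc |= 59<<7 -> acc=7661 shift=14 [end]
Varint 1: bytes[0:2] = ED 3B -> value 7661 (2 byte(s))
  byte[2]=0xB8 cont=1 payload=0x38=56: acc |= 56<<0 -> acc=56 shift=7
  byte[3]=0x20 cont=0 payload=0x20=32: acc |= 32<<7 -> acc=4152 shift=14 [end]
Varint 2: bytes[2:4] = B8 20 -> value 4152 (2 byte(s))
  byte[4]=0x36 cont=0 payload=0x36=54: acc |= 54<<0 -> acc=54 shift=7 [end]
Varint 3: bytes[4:5] = 36 -> value 54 (1 byte(s))
  byte[5]=0xAE cont=1 payload=0x2E=46: acc |= 46<<0 -> acc=46 shift=7
  byte[6]=0xE1 cont=1 payload=0x61=97: acc |= 97<<7 -> acc=12462 shift=14
  byte[7]=0x65 cont=0 payload=0x65=101: acc |= 101<<14 -> acc=1667246 shift=21 [end]
Varint 4: bytes[5:8] = AE E1 65 -> value 1667246 (3 byte(s))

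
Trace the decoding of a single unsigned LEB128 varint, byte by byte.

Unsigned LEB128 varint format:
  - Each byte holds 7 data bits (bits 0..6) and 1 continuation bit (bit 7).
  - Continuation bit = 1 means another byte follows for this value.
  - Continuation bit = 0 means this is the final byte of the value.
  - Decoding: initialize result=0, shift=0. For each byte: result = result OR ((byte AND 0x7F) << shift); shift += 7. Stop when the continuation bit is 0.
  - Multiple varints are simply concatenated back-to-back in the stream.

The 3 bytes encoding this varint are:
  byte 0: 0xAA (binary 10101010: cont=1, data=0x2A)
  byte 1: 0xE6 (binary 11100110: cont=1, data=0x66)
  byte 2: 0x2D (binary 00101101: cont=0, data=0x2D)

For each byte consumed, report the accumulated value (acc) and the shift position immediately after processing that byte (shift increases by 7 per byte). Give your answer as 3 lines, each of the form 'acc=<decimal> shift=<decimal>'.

byte 0=0xAA: payload=0x2A=42, contrib = 42<<0 = 42; acc -> 42, shift -> 7
byte 1=0xE6: payload=0x66=102, contrib = 102<<7 = 13056; acc -> 13098, shift -> 14
byte 2=0x2D: payload=0x2D=45, contrib = 45<<14 = 737280; acc -> 750378, shift -> 21

Answer: acc=42 shift=7
acc=13098 shift=14
acc=750378 shift=21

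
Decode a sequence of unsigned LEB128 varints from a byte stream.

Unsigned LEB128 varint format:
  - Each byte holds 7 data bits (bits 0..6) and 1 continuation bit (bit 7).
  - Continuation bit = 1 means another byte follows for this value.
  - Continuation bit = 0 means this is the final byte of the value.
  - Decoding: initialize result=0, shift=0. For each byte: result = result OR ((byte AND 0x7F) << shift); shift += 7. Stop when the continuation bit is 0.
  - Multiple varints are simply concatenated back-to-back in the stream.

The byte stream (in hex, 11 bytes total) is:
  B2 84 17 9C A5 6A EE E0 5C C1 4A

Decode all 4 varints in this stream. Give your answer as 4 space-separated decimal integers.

Answer: 377394 1741468 1519726 9537

Derivation:
  byte[0]=0xB2 cont=1 payload=0x32=50: acc |= 50<<0 -> acc=50 shift=7
  byte[1]=0x84 cont=1 payload=0x04=4: acc |= 4<<7 -> acc=562 shift=14
  byte[2]=0x17 cont=0 payload=0x17=23: acc |= 23<<14 -> acc=377394 shift=21 [end]
Varint 1: bytes[0:3] = B2 84 17 -> value 377394 (3 byte(s))
  byte[3]=0x9C cont=1 payload=0x1C=28: acc |= 28<<0 -> acc=28 shift=7
  byte[4]=0xA5 cont=1 payload=0x25=37: acc |= 37<<7 -> acc=4764 shift=14
  byte[5]=0x6A cont=0 payload=0x6A=106: acc |= 106<<14 -> acc=1741468 shift=21 [end]
Varint 2: bytes[3:6] = 9C A5 6A -> value 1741468 (3 byte(s))
  byte[6]=0xEE cont=1 payload=0x6E=110: acc |= 110<<0 -> acc=110 shift=7
  byte[7]=0xE0 cont=1 payload=0x60=96: acc |= 96<<7 -> acc=12398 shift=14
  byte[8]=0x5C cont=0 payload=0x5C=92: acc |= 92<<14 -> acc=1519726 shift=21 [end]
Varint 3: bytes[6:9] = EE E0 5C -> value 1519726 (3 byte(s))
  byte[9]=0xC1 cont=1 payload=0x41=65: acc |= 65<<0 -> acc=65 shift=7
  byte[10]=0x4A cont=0 payload=0x4A=74: acc |= 74<<7 -> acc=9537 shift=14 [end]
Varint 4: bytes[9:11] = C1 4A -> value 9537 (2 byte(s))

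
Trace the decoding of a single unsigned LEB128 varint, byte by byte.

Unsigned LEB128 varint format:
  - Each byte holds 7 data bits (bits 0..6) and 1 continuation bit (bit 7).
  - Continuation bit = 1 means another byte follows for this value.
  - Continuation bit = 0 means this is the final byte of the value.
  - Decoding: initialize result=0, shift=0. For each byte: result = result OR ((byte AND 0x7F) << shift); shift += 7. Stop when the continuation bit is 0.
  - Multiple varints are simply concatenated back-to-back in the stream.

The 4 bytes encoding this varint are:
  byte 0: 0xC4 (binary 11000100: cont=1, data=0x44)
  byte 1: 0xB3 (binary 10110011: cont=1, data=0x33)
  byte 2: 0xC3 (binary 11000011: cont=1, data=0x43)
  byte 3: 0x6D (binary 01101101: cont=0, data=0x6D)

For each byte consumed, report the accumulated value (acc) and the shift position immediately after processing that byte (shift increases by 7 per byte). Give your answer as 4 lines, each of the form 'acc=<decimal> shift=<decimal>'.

byte 0=0xC4: payload=0x44=68, contrib = 68<<0 = 68; acc -> 68, shift -> 7
byte 1=0xB3: payload=0x33=51, contrib = 51<<7 = 6528; acc -> 6596, shift -> 14
byte 2=0xC3: payload=0x43=67, contrib = 67<<14 = 1097728; acc -> 1104324, shift -> 21
byte 3=0x6D: payload=0x6D=109, contrib = 109<<21 = 228589568; acc -> 229693892, shift -> 28

Answer: acc=68 shift=7
acc=6596 shift=14
acc=1104324 shift=21
acc=229693892 shift=28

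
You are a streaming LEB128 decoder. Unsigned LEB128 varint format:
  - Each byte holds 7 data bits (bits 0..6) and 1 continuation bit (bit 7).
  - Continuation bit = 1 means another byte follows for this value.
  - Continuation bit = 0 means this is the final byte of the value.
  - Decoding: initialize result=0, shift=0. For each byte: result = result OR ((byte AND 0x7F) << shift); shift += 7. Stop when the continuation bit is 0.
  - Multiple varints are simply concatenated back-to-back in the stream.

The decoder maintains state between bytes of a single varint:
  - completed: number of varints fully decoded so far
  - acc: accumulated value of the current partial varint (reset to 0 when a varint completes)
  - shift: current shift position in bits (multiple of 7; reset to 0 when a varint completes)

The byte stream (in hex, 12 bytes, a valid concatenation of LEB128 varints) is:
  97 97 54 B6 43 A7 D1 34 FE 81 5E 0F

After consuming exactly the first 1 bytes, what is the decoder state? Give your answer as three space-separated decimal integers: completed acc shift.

byte[0]=0x97 cont=1 payload=0x17: acc |= 23<<0 -> completed=0 acc=23 shift=7

Answer: 0 23 7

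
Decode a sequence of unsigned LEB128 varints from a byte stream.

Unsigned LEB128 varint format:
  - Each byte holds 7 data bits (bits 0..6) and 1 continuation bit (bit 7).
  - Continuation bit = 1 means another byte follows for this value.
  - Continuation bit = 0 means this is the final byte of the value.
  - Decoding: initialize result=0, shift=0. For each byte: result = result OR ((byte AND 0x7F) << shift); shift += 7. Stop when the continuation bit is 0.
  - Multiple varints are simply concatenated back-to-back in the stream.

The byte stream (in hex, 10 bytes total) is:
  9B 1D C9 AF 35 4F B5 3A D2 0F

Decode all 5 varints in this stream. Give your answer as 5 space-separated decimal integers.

  byte[0]=0x9B cont=1 payload=0x1B=27: acc |= 27<<0 -> acc=27 shift=7
  byte[1]=0x1D cont=0 payload=0x1D=29: acc |= 29<<7 -> acc=3739 shift=14 [end]
Varint 1: bytes[0:2] = 9B 1D -> value 3739 (2 byte(s))
  byte[2]=0xC9 cont=1 payload=0x49=73: acc |= 73<<0 -> acc=73 shift=7
  byte[3]=0xAF cont=1 payload=0x2F=47: acc |= 47<<7 -> acc=6089 shift=14
  byte[4]=0x35 cont=0 payload=0x35=53: acc |= 53<<14 -> acc=874441 shift=21 [end]
Varint 2: bytes[2:5] = C9 AF 35 -> value 874441 (3 byte(s))
  byte[5]=0x4F cont=0 payload=0x4F=79: acc |= 79<<0 -> acc=79 shift=7 [end]
Varint 3: bytes[5:6] = 4F -> value 79 (1 byte(s))
  byte[6]=0xB5 cont=1 payload=0x35=53: acc |= 53<<0 -> acc=53 shift=7
  byte[7]=0x3A cont=0 payload=0x3A=58: acc |= 58<<7 -> acc=7477 shift=14 [end]
Varint 4: bytes[6:8] = B5 3A -> value 7477 (2 byte(s))
  byte[8]=0xD2 cont=1 payload=0x52=82: acc |= 82<<0 -> acc=82 shift=7
  byte[9]=0x0F cont=0 payload=0x0F=15: acc |= 15<<7 -> acc=2002 shift=14 [end]
Varint 5: bytes[8:10] = D2 0F -> value 2002 (2 byte(s))

Answer: 3739 874441 79 7477 2002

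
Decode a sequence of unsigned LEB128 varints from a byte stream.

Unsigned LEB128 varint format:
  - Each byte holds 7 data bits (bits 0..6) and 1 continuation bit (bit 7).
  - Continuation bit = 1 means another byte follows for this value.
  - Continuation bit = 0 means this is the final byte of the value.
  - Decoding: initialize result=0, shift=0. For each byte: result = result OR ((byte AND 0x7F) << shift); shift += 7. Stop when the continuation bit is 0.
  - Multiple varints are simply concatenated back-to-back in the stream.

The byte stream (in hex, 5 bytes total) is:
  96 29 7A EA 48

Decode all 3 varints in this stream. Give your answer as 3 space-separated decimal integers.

  byte[0]=0x96 cont=1 payload=0x16=22: acc |= 22<<0 -> acc=22 shift=7
  byte[1]=0x29 cont=0 payload=0x29=41: acc |= 41<<7 -> acc=5270 shift=14 [end]
Varint 1: bytes[0:2] = 96 29 -> value 5270 (2 byte(s))
  byte[2]=0x7A cont=0 payload=0x7A=122: acc |= 122<<0 -> acc=122 shift=7 [end]
Varint 2: bytes[2:3] = 7A -> value 122 (1 byte(s))
  byte[3]=0xEA cont=1 payload=0x6A=106: acc |= 106<<0 -> acc=106 shift=7
  byte[4]=0x48 cont=0 payload=0x48=72: acc |= 72<<7 -> acc=9322 shift=14 [end]
Varint 3: bytes[3:5] = EA 48 -> value 9322 (2 byte(s))

Answer: 5270 122 9322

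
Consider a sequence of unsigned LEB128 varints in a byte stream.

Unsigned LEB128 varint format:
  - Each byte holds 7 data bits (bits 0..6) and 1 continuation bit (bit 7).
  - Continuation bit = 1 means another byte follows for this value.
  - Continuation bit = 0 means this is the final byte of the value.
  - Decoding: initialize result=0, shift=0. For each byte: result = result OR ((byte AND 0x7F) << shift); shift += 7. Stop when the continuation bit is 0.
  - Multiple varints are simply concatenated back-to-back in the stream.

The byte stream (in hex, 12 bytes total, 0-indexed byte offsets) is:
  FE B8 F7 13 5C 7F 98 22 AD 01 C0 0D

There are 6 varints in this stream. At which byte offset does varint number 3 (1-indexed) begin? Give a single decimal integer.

  byte[0]=0xFE cont=1 payload=0x7E=126: acc |= 126<<0 -> acc=126 shift=7
  byte[1]=0xB8 cont=1 payload=0x38=56: acc |= 56<<7 -> acc=7294 shift=14
  byte[2]=0xF7 cont=1 payload=0x77=119: acc |= 119<<14 -> acc=1956990 shift=21
  byte[3]=0x13 cont=0 payload=0x13=19: acc |= 19<<21 -> acc=41802878 shift=28 [end]
Varint 1: bytes[0:4] = FE B8 F7 13 -> value 41802878 (4 byte(s))
  byte[4]=0x5C cont=0 payload=0x5C=92: acc |= 92<<0 -> acc=92 shift=7 [end]
Varint 2: bytes[4:5] = 5C -> value 92 (1 byte(s))
  byte[5]=0x7F cont=0 payload=0x7F=127: acc |= 127<<0 -> acc=127 shift=7 [end]
Varint 3: bytes[5:6] = 7F -> value 127 (1 byte(s))
  byte[6]=0x98 cont=1 payload=0x18=24: acc |= 24<<0 -> acc=24 shift=7
  byte[7]=0x22 cont=0 payload=0x22=34: acc |= 34<<7 -> acc=4376 shift=14 [end]
Varint 4: bytes[6:8] = 98 22 -> value 4376 (2 byte(s))
  byte[8]=0xAD cont=1 payload=0x2D=45: acc |= 45<<0 -> acc=45 shift=7
  byte[9]=0x01 cont=0 payload=0x01=1: acc |= 1<<7 -> acc=173 shift=14 [end]
Varint 5: bytes[8:10] = AD 01 -> value 173 (2 byte(s))
  byte[10]=0xC0 cont=1 payload=0x40=64: acc |= 64<<0 -> acc=64 shift=7
  byte[11]=0x0D cont=0 payload=0x0D=13: acc |= 13<<7 -> acc=1728 shift=14 [end]
Varint 6: bytes[10:12] = C0 0D -> value 1728 (2 byte(s))

Answer: 5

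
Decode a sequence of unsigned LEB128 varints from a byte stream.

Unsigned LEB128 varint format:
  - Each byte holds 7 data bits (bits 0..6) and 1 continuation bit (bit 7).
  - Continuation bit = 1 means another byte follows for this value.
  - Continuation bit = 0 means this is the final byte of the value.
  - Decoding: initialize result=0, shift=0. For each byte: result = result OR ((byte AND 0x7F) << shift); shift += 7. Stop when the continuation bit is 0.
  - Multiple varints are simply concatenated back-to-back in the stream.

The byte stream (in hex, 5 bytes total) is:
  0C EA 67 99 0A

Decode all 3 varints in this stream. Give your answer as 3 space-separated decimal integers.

Answer: 12 13290 1305

Derivation:
  byte[0]=0x0C cont=0 payload=0x0C=12: acc |= 12<<0 -> acc=12 shift=7 [end]
Varint 1: bytes[0:1] = 0C -> value 12 (1 byte(s))
  byte[1]=0xEA cont=1 payload=0x6A=106: acc |= 106<<0 -> acc=106 shift=7
  byte[2]=0x67 cont=0 payload=0x67=103: acc |= 103<<7 -> acc=13290 shift=14 [end]
Varint 2: bytes[1:3] = EA 67 -> value 13290 (2 byte(s))
  byte[3]=0x99 cont=1 payload=0x19=25: acc |= 25<<0 -> acc=25 shift=7
  byte[4]=0x0A cont=0 payload=0x0A=10: acc |= 10<<7 -> acc=1305 shift=14 [end]
Varint 3: bytes[3:5] = 99 0A -> value 1305 (2 byte(s))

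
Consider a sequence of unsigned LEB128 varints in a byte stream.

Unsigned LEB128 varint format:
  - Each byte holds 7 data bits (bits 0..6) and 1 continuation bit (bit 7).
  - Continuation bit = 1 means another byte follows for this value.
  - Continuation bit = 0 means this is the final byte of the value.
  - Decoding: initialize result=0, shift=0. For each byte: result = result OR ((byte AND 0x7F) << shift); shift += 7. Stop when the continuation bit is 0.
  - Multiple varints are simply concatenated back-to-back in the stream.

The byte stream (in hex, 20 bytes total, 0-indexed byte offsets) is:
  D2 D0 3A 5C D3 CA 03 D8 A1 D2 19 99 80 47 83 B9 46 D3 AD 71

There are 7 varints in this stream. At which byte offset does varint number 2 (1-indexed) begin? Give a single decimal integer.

  byte[0]=0xD2 cont=1 payload=0x52=82: acc |= 82<<0 -> acc=82 shift=7
  byte[1]=0xD0 cont=1 payload=0x50=80: acc |= 80<<7 -> acc=10322 shift=14
  byte[2]=0x3A cont=0 payload=0x3A=58: acc |= 58<<14 -> acc=960594 shift=21 [end]
Varint 1: bytes[0:3] = D2 D0 3A -> value 960594 (3 byte(s))
  byte[3]=0x5C cont=0 payload=0x5C=92: acc |= 92<<0 -> acc=92 shift=7 [end]
Varint 2: bytes[3:4] = 5C -> value 92 (1 byte(s))
  byte[4]=0xD3 cont=1 payload=0x53=83: acc |= 83<<0 -> acc=83 shift=7
  byte[5]=0xCA cont=1 payload=0x4A=74: acc |= 74<<7 -> acc=9555 shift=14
  byte[6]=0x03 cont=0 payload=0x03=3: acc |= 3<<14 -> acc=58707 shift=21 [end]
Varint 3: bytes[4:7] = D3 CA 03 -> value 58707 (3 byte(s))
  byte[7]=0xD8 cont=1 payload=0x58=88: acc |= 88<<0 -> acc=88 shift=7
  byte[8]=0xA1 cont=1 payload=0x21=33: acc |= 33<<7 -> acc=4312 shift=14
  byte[9]=0xD2 cont=1 payload=0x52=82: acc |= 82<<14 -> acc=1347800 shift=21
  byte[10]=0x19 cont=0 payload=0x19=25: acc |= 25<<21 -> acc=53776600 shift=28 [end]
Varint 4: bytes[7:11] = D8 A1 D2 19 -> value 53776600 (4 byte(s))
  byte[11]=0x99 cont=1 payload=0x19=25: acc |= 25<<0 -> acc=25 shift=7
  byte[12]=0x80 cont=1 payload=0x00=0: acc |= 0<<7 -> acc=25 shift=14
  byte[13]=0x47 cont=0 payload=0x47=71: acc |= 71<<14 -> acc=1163289 shift=21 [end]
Varint 5: bytes[11:14] = 99 80 47 -> value 1163289 (3 byte(s))
  byte[14]=0x83 cont=1 payload=0x03=3: acc |= 3<<0 -> acc=3 shift=7
  byte[15]=0xB9 cont=1 payload=0x39=57: acc |= 57<<7 -> acc=7299 shift=14
  byte[16]=0x46 cont=0 payload=0x46=70: acc |= 70<<14 -> acc=1154179 shift=21 [end]
Varint 6: bytes[14:17] = 83 B9 46 -> value 1154179 (3 byte(s))
  byte[17]=0xD3 cont=1 payload=0x53=83: acc |= 83<<0 -> acc=83 shift=7
  byte[18]=0xAD cont=1 payload=0x2D=45: acc |= 45<<7 -> acc=5843 shift=14
  byte[19]=0x71 cont=0 payload=0x71=113: acc |= 113<<14 -> acc=1857235 shift=21 [end]
Varint 7: bytes[17:20] = D3 AD 71 -> value 1857235 (3 byte(s))

Answer: 3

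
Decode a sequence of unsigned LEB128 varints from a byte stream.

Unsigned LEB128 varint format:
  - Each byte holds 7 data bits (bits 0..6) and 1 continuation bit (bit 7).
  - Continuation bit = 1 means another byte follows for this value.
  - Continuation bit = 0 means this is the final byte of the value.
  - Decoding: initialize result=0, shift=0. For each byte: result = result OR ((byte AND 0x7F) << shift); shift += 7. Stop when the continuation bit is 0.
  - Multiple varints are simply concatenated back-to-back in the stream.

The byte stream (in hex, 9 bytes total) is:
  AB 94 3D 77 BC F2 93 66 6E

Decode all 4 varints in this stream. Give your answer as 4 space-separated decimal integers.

Answer: 1002027 119 214235452 110

Derivation:
  byte[0]=0xAB cont=1 payload=0x2B=43: acc |= 43<<0 -> acc=43 shift=7
  byte[1]=0x94 cont=1 payload=0x14=20: acc |= 20<<7 -> acc=2603 shift=14
  byte[2]=0x3D cont=0 payload=0x3D=61: acc |= 61<<14 -> acc=1002027 shift=21 [end]
Varint 1: bytes[0:3] = AB 94 3D -> value 1002027 (3 byte(s))
  byte[3]=0x77 cont=0 payload=0x77=119: acc |= 119<<0 -> acc=119 shift=7 [end]
Varint 2: bytes[3:4] = 77 -> value 119 (1 byte(s))
  byte[4]=0xBC cont=1 payload=0x3C=60: acc |= 60<<0 -> acc=60 shift=7
  byte[5]=0xF2 cont=1 payload=0x72=114: acc |= 114<<7 -> acc=14652 shift=14
  byte[6]=0x93 cont=1 payload=0x13=19: acc |= 19<<14 -> acc=325948 shift=21
  byte[7]=0x66 cont=0 payload=0x66=102: acc |= 102<<21 -> acc=214235452 shift=28 [end]
Varint 3: bytes[4:8] = BC F2 93 66 -> value 214235452 (4 byte(s))
  byte[8]=0x6E cont=0 payload=0x6E=110: acc |= 110<<0 -> acc=110 shift=7 [end]
Varint 4: bytes[8:9] = 6E -> value 110 (1 byte(s))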